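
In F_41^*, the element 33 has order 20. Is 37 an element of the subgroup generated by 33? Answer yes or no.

37 ∈ ⟨33⟩ iff 37^20 ≡ 1 (mod 41), since |⟨33⟩| = 20.
37^20 mod 41 = 1.
Since 1 = 1, 37 lies in the subgroup.

yes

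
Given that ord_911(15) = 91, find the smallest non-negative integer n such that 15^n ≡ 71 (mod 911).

Successive powers of 15 modulo 911:
  15^0=1  15^1=15  15^2=225  15^3=642  15^4=520  15^5=512
  15^6=392  15^7=414  15^8=744  15^9=228  15^10=687  15^11=284
  15^12=616  15^13=130  15^14=128  15^15=98  15^16=559  15^17=186
  15^18=57  15^19=855  15^20=71
So 15^20 ≡ 71 (mod 911), giving n = 20.

20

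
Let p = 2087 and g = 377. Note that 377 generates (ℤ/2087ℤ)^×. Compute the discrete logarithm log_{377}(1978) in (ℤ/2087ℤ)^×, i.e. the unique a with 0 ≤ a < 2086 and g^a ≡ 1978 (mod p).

2005

Baby-step giant-step with m = ceil(sqrt(2086)) = 46.
Baby table (377^j mod 2087 for j=0..45):
  0:1  1:377  2:213  3:995  4:1542  5:1148  6:787  7:345
  8:671  9:440  10:1007  11:1892  12:1617  13:205  14:66  15:1925
  16:1536  17:973  18:1596  19:636  20:1854  21:1900  22:459  23:1909
  24:1765  25:1739  26:285  27:1008  28:182  29:1830  30:1200  31:1608
  32:986  33:236  34:1318  35:180  36:1076  37:774  38:1705  39:2076
  40:27  41:1831  42:1577  43:1821  44:1981  45:1778
Giant step factor: 377^(-46) ≡ 1250 (mod 2087).
Scan 1978·1250^i mod 2087 for i = 0, 1, …:
  i=0: 1978   i=1: 1492   i=2: 1309   i=3: 42
  i=4: 325   i=5: 1372   i=6: 1573   i=7: 296
  i=8: 601   i=9: 2017     …   i=42: 111
  i=43: 1008
Match at i=43, j=27: a = 43·46 + 27 = 2005.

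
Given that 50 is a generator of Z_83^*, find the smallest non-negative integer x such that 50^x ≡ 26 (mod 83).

70

Baby-step giant-step with m = ceil(sqrt(82)) = 10.
Baby table (50^j mod 83 for j=0..9):
  0:1  1:50  2:10  3:2  4:17  5:20  6:4  7:34
  8:40  9:8
Giant step factor: 50^(-10) ≡ 11 (mod 83).
Scan 26·11^i mod 83 for i = 0, 1, …:
  i=0: 26   i=1: 37   i=2: 75   i=3: 78
  i=4: 28   i=5: 59   i=6: 68   i=7: 1
Match at i=7, j=0: x = 7·10 + 0 = 70.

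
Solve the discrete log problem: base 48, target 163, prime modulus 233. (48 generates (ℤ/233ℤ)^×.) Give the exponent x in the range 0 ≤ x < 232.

63

Baby-step giant-step with m = ceil(sqrt(232)) = 16.
Baby table (48^j mod 233 for j=0..15):
  0:1  1:48  2:207  3:150  4:210  5:61  6:132  7:45
  8:63  9:228  10:226  11:130  12:182  13:115  14:161  15:39
Giant step factor: 48^(-16) ≡ 204 (mod 233).
Scan 163·204^i mod 233 for i = 0, 1, …:
  i=0: 163   i=1: 166   i=2: 79   i=3: 39
Match at i=3, j=15: x = 3·16 + 15 = 63.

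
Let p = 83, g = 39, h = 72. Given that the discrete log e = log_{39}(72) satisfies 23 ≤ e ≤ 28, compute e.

Compute 39^23 mod 83 = 72, then multiply by 39 repeatedly:
  39^23=72
Found 72 at exponent 23.

23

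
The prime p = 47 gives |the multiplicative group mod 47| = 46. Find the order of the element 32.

23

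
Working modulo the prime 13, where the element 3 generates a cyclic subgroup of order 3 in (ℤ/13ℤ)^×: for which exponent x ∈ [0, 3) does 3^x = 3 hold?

1

Successive powers of 3 modulo 13:
  3^0=1  3^1=3
So 3^1 ≡ 3 (mod 13), giving x = 1.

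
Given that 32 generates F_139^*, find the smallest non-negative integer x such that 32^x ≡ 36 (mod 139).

72

Baby-step giant-step with m = ceil(sqrt(138)) = 12.
Baby table (32^j mod 139 for j=0..11):
  0:1  1:32  2:51  3:103  4:99  5:110  6:45  7:50
  8:71  9:48  10:7  11:85
Giant step factor: 32^(-12) ≡ 44 (mod 139).
Scan 36·44^i mod 139 for i = 0, 1, …:
  i=0: 36   i=1: 55   i=2: 57   i=3: 6
  i=4: 125   i=5: 79   i=6: 1
Match at i=6, j=0: x = 6·12 + 0 = 72.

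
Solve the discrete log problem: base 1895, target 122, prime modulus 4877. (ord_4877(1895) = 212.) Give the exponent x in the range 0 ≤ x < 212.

Baby-step giant-step with m = ceil(sqrt(212)) = 15.
Baby table (1895^j mod 4877 for j=0..14):
  0:1  1:1895  2:1553  3:2104  4:2571  5:4799  6:3377  7:791
  8:1706  9:4296  10:1207  11:4829  12:1703  13:3488  14:1425
Giant step factor: 1895^(-15) ≡ 1789 (mod 4877).
Scan 122·1789^i mod 4877 for i = 0, 1, …:
  i=0: 122   i=1: 3670   i=2: 1188   i=3: 3837
  i=4: 2454   i=5: 906   i=6: 1670   i=7: 2906
  i=8: 4829
Match at i=8, j=11: x = 8·15 + 11 = 131.

131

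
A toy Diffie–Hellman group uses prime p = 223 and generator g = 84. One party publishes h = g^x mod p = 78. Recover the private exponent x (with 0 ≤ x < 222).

76

Baby-step giant-step with m = ceil(sqrt(222)) = 15.
Baby table (84^j mod 223 for j=0..14):
  0:1  1:84  2:143  3:193  4:156  5:170  6:8  7:3
  8:29  9:206  10:133  11:22  12:64  13:24  14:9
Giant step factor: 84^(-15) ≡ 182 (mod 223).
Scan 78·182^i mod 223 for i = 0, 1, …:
  i=0: 78   i=1: 147   i=2: 217   i=3: 23
  i=4: 172   i=5: 84
Match at i=5, j=1: x = 5·15 + 1 = 76.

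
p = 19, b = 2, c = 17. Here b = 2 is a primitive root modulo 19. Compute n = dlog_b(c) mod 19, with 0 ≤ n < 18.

10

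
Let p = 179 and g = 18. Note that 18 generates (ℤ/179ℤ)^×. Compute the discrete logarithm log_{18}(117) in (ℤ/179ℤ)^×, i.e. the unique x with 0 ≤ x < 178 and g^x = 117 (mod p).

118

Baby-step giant-step with m = ceil(sqrt(178)) = 14.
Baby table (18^j mod 179 for j=0..13):
  0:1  1:18  2:145  3:104  4:82  5:44  6:76  7:115
  8:101  9:28  10:146  11:122  12:48  13:148
Giant step factor: 18^(-14) ≡ 17 (mod 179).
Scan 117·17^i mod 179 for i = 0, 1, …:
  i=0: 117   i=1: 20   i=2: 161   i=3: 52
  i=4: 168   i=5: 171   i=6: 43   i=7: 15
  i=8: 76
Match at i=8, j=6: x = 8·14 + 6 = 118.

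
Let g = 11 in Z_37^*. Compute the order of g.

The order of 11 must divide p − 1 = 36 = 2^2 · 3^2.
Divisors: 1, 2, 3, 4, 6, 9, 12, 18, 36.
Check each in increasing order: 11^1 ≡ 11;  11^2 ≡ 10;  11^3 ≡ 36;  11^4 ≡ 26;  11^6 ≡ 1.
Smallest exponent giving 1 is 6.

6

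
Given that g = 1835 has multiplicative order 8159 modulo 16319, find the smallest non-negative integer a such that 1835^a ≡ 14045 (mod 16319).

4610

Baby-step giant-step with m = ceil(sqrt(8159)) = 91.
Baby table (1835^j mod 16319 for j=0..90):
  0:1  1:1835  2:5511  3:11224  4:1462  5:6454  6:11815  7:8893
  8:15974  9:3366  10:8028  11:11642  12:1499  13:9073  14:3575  15:16206
  16:4792  17:13698  18:4570  19:14303  20:5053  21:3063  22:6869  23:6347
  24:11298  25:6700  26:6293  27:10122  28:2848  29:4000  30:12769  31:13350
  32:2431  33:5798  34:15661  35:176  36:12899  37:7115  38:825  39:12527
  40:9893  41:6927  42:14863  43:4556  44:4932  45:9494  46:9117  47:2720
  48:13905  49:9078  50:12750  51:11123  52:11955  53:4689  54:4202  55:8102
  56:561  57:1338  58:7380  59:13849  60:4232  61:14195  62:2701  63:11678
  64:2283  65:11641  66:15983  67:3562  68:8670  69:14744  70:14657  71:1883
  72:11996  73:14648  74:1687  75:11354  76:11546  77:4848  78:2225  79:3125
  80:6406  81:5330  82:5469  83:15749  84:14785  85:8297  86:15687  87:15248
  88:9314  89:5197  90:6199
Giant step factor: 1835^(-91) ≡ 12408 (mod 16319).
Scan 14045·12408^i mod 16319 for i = 0, 1, …:
  i=0: 14045   i=1: 16078   i=2: 12368   i=3: 14587
  i=4: 1467   i=5: 6851   i=6: 1537   i=7: 10504
  i=8: 10098   i=9: 15021     …   i=49: 2757
  i=50: 4232
Match at i=50, j=60: a = 50·91 + 60 = 4610.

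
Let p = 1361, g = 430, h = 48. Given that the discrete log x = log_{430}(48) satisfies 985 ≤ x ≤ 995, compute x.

Compute 430^985 mod 1361 = 48, then multiply by 430 repeatedly:
  430^985=48
Found 48 at exponent 985.

985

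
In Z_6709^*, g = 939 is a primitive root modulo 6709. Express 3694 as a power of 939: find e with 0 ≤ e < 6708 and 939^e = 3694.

Baby-step giant-step with m = ceil(sqrt(6708)) = 82.
Baby table (939^j mod 6709 for j=0..81):
  0:1  1:939  2:2842  3:5165  4:6037  5:6347  6:2241  7:4382
  8:2081  9:1740  10:3573  11:547  12:3749  13:4795  14:766  15:1411
  16:3256  17:4789  18:1841  19:4486  20:5811  21:2112  22:4013  23:4458
  24:6355  25:3044  26:282  27:3147  28:3073  29:677  30:5057  31:5260
  32:1316  33:1268  34:3159  35:923  36:1236  37:6656  38:3905  39:3681
  40:1324  41:2071  42:5768  43:1989  44:2569  45:3760  46:1706  47:5192
  48:4554  49:2573  50:807  51:6365  52:5725  53:1866  54:1125  55:3062
  56:3766  57:631  58:2117  59:1999  60:5250  61:5344  62:6393  63:5181
  64:934  65:4856  66:4373  67:339  68:2998  69:4051  70:6595  71:298
  72:4753  73:1582  74:2809  75:1014  76:6177  77:3627  78:4290  79:2910
  80:1927  81:4732
Giant step factor: 939^(-82) ≡ 4049 (mod 6709).
Scan 3694·4049^i mod 6709 for i = 0, 1, …:
  i=0: 3694   i=1: 2645   i=2: 2041   i=3: 5230
  i=4: 2666   i=5: 6562   i=6: 1898   i=7: 3197
  i=8: 2992   i=9: 4863     …   i=37: 4832
  i=38: 1324
Match at i=38, j=40: e = 38·82 + 40 = 3156.

3156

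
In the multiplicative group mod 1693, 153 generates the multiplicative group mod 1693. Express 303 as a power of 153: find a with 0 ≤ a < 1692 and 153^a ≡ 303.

Baby-step giant-step with m = ceil(sqrt(1692)) = 42.
Baby table (153^j mod 1693 for j=0..41):
  0:1  1:153  2:1400  3:882  4:1199  5:603  6:837  7:1086
  8:244  9:86  10:1307  11:197  12:1360  13:1534  14:1068  15:876
  16:281  17:668  18:624  19:664  20:12  21:143  22:1563  23:426
  24:844  25:464  26:1579  27:1181  28:1235  29:1032  30:447  31:671
  32:1083  33:1478  34:965  35:354  36:1679  37:1244  38:716  39:1196
  40:144  41:23
Giant step factor: 153^(-42) ≡ 1082 (mod 1693).
Scan 303·1082^i mod 1693 for i = 0, 1, …:
  i=0: 303   i=1: 1097   i=2: 161   i=3: 1516
  i=4: 1488   i=5: 1666   i=6: 1260   i=7: 455
  i=8: 1340   i=9: 672     …   i=38: 514
  i=39: 844
Match at i=39, j=24: a = 39·42 + 24 = 1662.

1662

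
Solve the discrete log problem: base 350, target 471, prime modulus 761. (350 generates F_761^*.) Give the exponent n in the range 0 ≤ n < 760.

732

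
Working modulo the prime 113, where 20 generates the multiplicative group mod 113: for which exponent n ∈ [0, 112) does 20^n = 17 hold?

Baby-step giant-step with m = ceil(sqrt(112)) = 11.
Baby table (20^j mod 113 for j=0..10):
  0:1  1:20  2:61  3:90  4:105  5:66  6:77  7:71
  8:64  9:37  10:62
Giant step factor: 20^(-11) ≡ 75 (mod 113).
Scan 17·75^i mod 113 for i = 0, 1, …:
  i=0: 17   i=1: 32   i=2: 27   i=3: 104
  i=4: 3   i=5: 112   i=6: 38   i=7: 25
  i=8: 67   i=9: 53   i=10: 20
Match at i=10, j=1: n = 10·11 + 1 = 111.

111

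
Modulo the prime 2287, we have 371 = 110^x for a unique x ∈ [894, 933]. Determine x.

Compute 110^894 mod 2287 = 1522, then multiply by 110 repeatedly:
  110^894=1522  110^895=469  110^896=1276  110^897=853  110^898=63
  110^899=69  110^900=729  110^901=145  110^902=2228  110^903=371
Found 371 at exponent 903.

903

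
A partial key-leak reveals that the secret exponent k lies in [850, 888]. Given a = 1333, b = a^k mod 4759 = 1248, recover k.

881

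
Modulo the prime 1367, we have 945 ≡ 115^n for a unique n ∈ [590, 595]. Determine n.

594

Compute 115^590 mod 1367 = 31, then multiply by 115 repeatedly:
  115^590=31  115^591=831  115^592=1242  115^593=662  115^594=945
Found 945 at exponent 594.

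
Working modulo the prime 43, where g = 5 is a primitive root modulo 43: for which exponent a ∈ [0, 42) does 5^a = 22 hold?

9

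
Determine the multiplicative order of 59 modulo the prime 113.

The order of 59 must divide p − 1 = 112 = 2^4 · 7.
Divisors: 1, 2, 4, 7, 8, 14, 16, 28, 56, 112.
Check each in increasing order: 59^1 ≡ 59;  59^2 ≡ 91;  59^4 ≡ 32;  59^7 ≡ 48;  59^8 ≡ 7;  59^14 ≡ 44;  59^16 ≡ 49;  59^28 ≡ 15;  59^56 ≡ 112;  59^112 ≡ 1.
Smallest exponent giving 1 is 112.

112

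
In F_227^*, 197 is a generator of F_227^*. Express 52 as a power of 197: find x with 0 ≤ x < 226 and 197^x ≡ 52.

155

Baby-step giant-step with m = ceil(sqrt(226)) = 16.
Baby table (197^j mod 227 for j=0..15):
  0:1  1:197  2:219  3:13  4:64  5:123  6:169  7:151
  8:10  9:154  10:147  11:130  12:186  13:95  14:101  15:148
Giant step factor: 197^(-16) ≡ 84 (mod 227).
Scan 52·84^i mod 227 for i = 0, 1, …:
  i=0: 52   i=1: 55   i=2: 80   i=3: 137
  i=4: 158   i=5: 106   i=6: 51   i=7: 198
  i=8: 61   i=9: 130
Match at i=9, j=11: x = 9·16 + 11 = 155.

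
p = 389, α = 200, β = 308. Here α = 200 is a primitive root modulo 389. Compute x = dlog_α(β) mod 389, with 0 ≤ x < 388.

130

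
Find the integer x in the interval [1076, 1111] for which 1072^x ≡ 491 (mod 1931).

Compute 1072^1076 mod 1931 = 799, then multiply by 1072 repeatedly:
  1072^1076=799  1072^1077=1095  1072^1078=1723  1072^1079=1020  1072^1080=494
  1072^1081=474  1072^1082=275  1072^1083=1288  1072^1084=71  1072^1085=803
  1072^1086=1521  1072^1087=748  1072^1088=491
Found 491 at exponent 1088.

1088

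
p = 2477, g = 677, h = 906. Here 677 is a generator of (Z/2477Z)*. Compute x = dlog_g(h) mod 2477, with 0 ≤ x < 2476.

2051

Baby-step giant-step with m = ceil(sqrt(2476)) = 50.
Baby table (677^j mod 2477 for j=0..49):
  0:1  1:677  2:84  3:2374  4:2102  5:1256  6:701  7:1470
  8:1913  9:2107  10:2164  11:1121  12:955  13:38  14:956  15:715
  16:1040  17:612  18:665  19:1868  20:1366  21:861  22:802  23:491
  24:489  25:1612  26:1444  27:1650  28:2400  29:2365  30:963  31:500
  32:1628  33:2368  34:517  35:752  36:1319  37:1243  38:1808  39:378
  40:775  41:2028  42:698  43:1916  44:1661  45:2416  46:812  47:2307
  48:1329  49:582
Giant step factor: 677^(-50) ≡ 1492 (mod 2477).
Scan 906·1492^i mod 2477 for i = 0, 1, …:
  i=0: 906   i=1: 1787   i=2: 952   i=3: 1063
  i=4: 716   i=5: 685   i=6: 1496   i=7: 255
  i=8: 1479   i=9: 2138     …   i=40: 1825
  i=41: 677
Match at i=41, j=1: x = 41·50 + 1 = 2051.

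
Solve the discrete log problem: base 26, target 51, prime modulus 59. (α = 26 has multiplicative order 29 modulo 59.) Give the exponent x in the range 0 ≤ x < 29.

Successive powers of 26 modulo 59:
  26^0=1  26^1=26  26^2=27  26^3=53  26^4=21  26^5=15
  26^6=36  26^7=51
So 26^7 ≡ 51 (mod 59), giving x = 7.

7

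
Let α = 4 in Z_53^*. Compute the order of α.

The order of 4 must divide p − 1 = 52 = 2^2 · 13.
Divisors: 1, 2, 4, 13, 26, 52.
Check each in increasing order: 4^1 ≡ 4;  4^2 ≡ 16;  4^4 ≡ 44;  4^13 ≡ 52;  4^26 ≡ 1.
Smallest exponent giving 1 is 26.

26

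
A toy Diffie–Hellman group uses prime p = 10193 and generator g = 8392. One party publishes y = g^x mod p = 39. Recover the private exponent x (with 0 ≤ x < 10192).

7711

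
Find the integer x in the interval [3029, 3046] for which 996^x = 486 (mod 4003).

3040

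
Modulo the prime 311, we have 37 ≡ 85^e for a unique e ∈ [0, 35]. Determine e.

Compute 85^0 mod 311 = 1, then multiply by 85 repeatedly:
  85^0=1  85^1=85  85^2=72  85^3=211  85^4=208
  85^5=264  85^6=48  85^7=37
Found 37 at exponent 7.

7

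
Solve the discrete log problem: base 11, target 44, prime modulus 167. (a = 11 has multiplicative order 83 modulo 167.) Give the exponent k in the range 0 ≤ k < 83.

Baby-step giant-step with m = ceil(sqrt(83)) = 10.
Baby table (11^j mod 167 for j=0..9):
  0:1  1:11  2:121  3:162  4:112  5:63  6:25  7:108
  8:19  9:42
Giant step factor: 11^(-10) ≡ 137 (mod 167).
Scan 44·137^i mod 167 for i = 0, 1, …:
  i=0: 44   i=1: 16   i=2: 21   i=3: 38
  i=4: 29   i=5: 132   i=6: 48   i=7: 63
Match at i=7, j=5: k = 7·10 + 5 = 75.

75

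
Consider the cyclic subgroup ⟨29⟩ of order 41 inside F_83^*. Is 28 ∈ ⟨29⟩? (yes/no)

28 ∈ ⟨29⟩ iff 28^41 ≡ 1 (mod 83), since |⟨29⟩| = 41.
28^41 mod 83 = 1.
Since 1 = 1, 28 lies in the subgroup.

yes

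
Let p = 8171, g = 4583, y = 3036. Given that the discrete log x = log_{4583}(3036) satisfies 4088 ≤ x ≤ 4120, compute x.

4100

Compute 4583^4088 mod 8171 = 3632, then multiply by 4583 repeatedly:
  4583^4088=3632  4583^4089=1129  4583^4090=1964  4583^4091=4741  4583^4092=1314
  4583^4093=35  4583^4094=5156  4583^4095=7587  4583^4096=3616  4583^4097=1340
  4583^4098=4799  4583^4099=5656  4583^4100=3036
Found 3036 at exponent 4100.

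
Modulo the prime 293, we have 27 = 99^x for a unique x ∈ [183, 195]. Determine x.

191

Compute 99^183 mod 293 = 105, then multiply by 99 repeatedly:
  99^183=105  99^184=140  99^185=89  99^186=21  99^187=28
  99^188=135  99^189=180  99^190=240  99^191=27
Found 27 at exponent 191.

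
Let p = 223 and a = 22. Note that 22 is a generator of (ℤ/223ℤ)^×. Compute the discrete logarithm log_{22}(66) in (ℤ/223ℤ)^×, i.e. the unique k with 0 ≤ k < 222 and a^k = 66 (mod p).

42

Baby-step giant-step with m = ceil(sqrt(222)) = 15.
Baby table (22^j mod 223 for j=0..14):
  0:1  1:22  2:38  3:167  4:106  5:102  6:14  7:85
  8:86  9:108  10:146  11:90  12:196  13:75  14:89
Giant step factor: 22^(-15) ≡ 91 (mod 223).
Scan 66·91^i mod 223 for i = 0, 1, …:
  i=0: 66   i=1: 208   i=2: 196
Match at i=2, j=12: k = 2·15 + 12 = 42.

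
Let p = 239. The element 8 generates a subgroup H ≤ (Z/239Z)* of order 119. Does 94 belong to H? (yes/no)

no

94 ∈ ⟨8⟩ iff 94^119 ≡ 1 (mod 239), since |⟨8⟩| = 119.
94^119 mod 239 = 238.
Since 238 ≠ 1, 94 does not lie in the subgroup.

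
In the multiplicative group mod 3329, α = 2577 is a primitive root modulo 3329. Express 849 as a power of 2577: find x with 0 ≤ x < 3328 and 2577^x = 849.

Baby-step giant-step with m = ceil(sqrt(3328)) = 58.
Baby table (2577^j mod 3329 for j=0..57):
  0:1  1:2577  2:2903  3:768  4:1710  5:2403  6:591  7:1654
  8:1238  9:1144  10:1923  11:2019  12:3065  13:2117  14:2607  15:317
  16:1304  17:1447  18:439  19:2772  20:2739  21:923  22:1665  23:2953
  24:3116  25:384  26:855  27:2866  28:1960  29:827  30:619  31:572
  32:2626  33:2674  34:3197  35:2723  36:2968  37:1823  38:652  39:2388
  40:1884  41:1386  42:3034  43:2126  44:2497  45:3141  46:1558  47:192
  48:2092  49:1433  50:980  51:2078  52:1974  53:286  54:1313  55:1337
  56:3263  57:3026
Giant step factor: 2577^(-58) ≡ 3246 (mod 3329).
Scan 849·3246^i mod 3329 for i = 0, 1, …:
  i=0: 849   i=1: 2771   i=2: 3037   i=3: 933
  i=4: 2457   i=5: 2467   i=6: 1637   i=7: 618
  i=8: 1970   i=9: 2940   i=10: 2326   i=11: 24
  i=12: 1337
Match at i=12, j=55: x = 12·58 + 55 = 751.

751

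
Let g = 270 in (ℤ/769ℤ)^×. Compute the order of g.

192

The order of 270 must divide p − 1 = 768 = 2^8 · 3.
Divisors: 1, 2, 3, 4, 6, 8, 12, 16, 24, 32, 48, 64, 96, 128, 192, 256, 384, 768.
Check each in increasing order: 270^1 ≡ 270;  270^2 ≡ 614;  270^3 ≡ 445;  270^4 ≡ 186;  270^6 ≡ 392;  270^8 ≡ 760;  270^12 ≡ 633;  270^16 ≡ 81;  270^24 ≡ 40;  270^32 ≡ 409;  270^48 ≡ 62;  270^64 ≡ 408;  270^96 ≡ 768;  270^128 ≡ 360;  270^192 ≡ 1.
Smallest exponent giving 1 is 192.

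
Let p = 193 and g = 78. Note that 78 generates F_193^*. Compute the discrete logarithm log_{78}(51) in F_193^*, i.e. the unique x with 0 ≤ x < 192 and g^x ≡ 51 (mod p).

145

Baby-step giant-step with m = ceil(sqrt(192)) = 14.
Baby table (78^j mod 193 for j=0..13):
  0:1  1:78  2:101  3:158  4:165  5:132  6:67  7:15
  8:12  9:164  10:54  11:159  12:50  13:40
Giant step factor: 78^(-14) ≡ 187 (mod 193).
Scan 51·187^i mod 193 for i = 0, 1, …:
  i=0: 51   i=1: 80   i=2: 99   i=3: 178
  i=4: 90   i=5: 39   i=6: 152   i=7: 53
  i=8: 68   i=9: 171   i=10: 132
Match at i=10, j=5: x = 10·14 + 5 = 145.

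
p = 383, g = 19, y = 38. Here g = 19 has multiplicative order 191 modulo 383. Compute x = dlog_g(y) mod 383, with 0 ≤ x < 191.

Baby-step giant-step with m = ceil(sqrt(191)) = 14.
Baby table (19^j mod 383 for j=0..13):
  0:1  1:19  2:361  3:348  4:101  5:4  6:76  7:295
  8:243  9:21  10:16  11:304  12:31  13:206
Giant step factor: 19^(-14) ≡ 114 (mod 383).
Scan 38·114^i mod 383 for i = 0, 1, …:
  i=0: 38   i=1: 119   i=2: 161   i=3: 353
  i=4: 27   i=5: 14   i=6: 64   i=7: 19
Match at i=7, j=1: x = 7·14 + 1 = 99.

99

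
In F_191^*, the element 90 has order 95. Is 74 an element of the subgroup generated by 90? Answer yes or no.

no

74 ∈ ⟨90⟩ iff 74^95 ≡ 1 (mod 191), since |⟨90⟩| = 95.
74^95 mod 191 = 190.
Since 190 ≠ 1, 74 does not lie in the subgroup.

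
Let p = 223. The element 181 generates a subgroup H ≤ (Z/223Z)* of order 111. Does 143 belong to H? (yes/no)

143 ∈ ⟨181⟩ iff 143^111 ≡ 1 (mod 223), since |⟨181⟩| = 111.
143^111 mod 223 = 1.
Since 1 = 1, 143 lies in the subgroup.

yes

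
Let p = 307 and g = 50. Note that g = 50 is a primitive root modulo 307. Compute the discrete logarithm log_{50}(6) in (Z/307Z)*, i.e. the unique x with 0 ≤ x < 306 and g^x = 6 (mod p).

Baby-step giant-step with m = ceil(sqrt(306)) = 18.
Baby table (50^j mod 307 for j=0..17):
  0:1  1:50  2:44  3:51  4:94  5:95  6:145  7:189
  8:240  9:27  10:122  11:267  12:149  13:82  14:109  15:231
  16:191  17:33
Giant step factor: 50^(-18) ≡ 299 (mod 307).
Scan 6·299^i mod 307 for i = 0, 1, …:
  i=0: 6   i=1: 259   i=2: 77   i=3: 305
  i=4: 16   i=5: 179   i=6: 103   i=7: 97
  i=8: 145
Match at i=8, j=6: x = 8·18 + 6 = 150.

150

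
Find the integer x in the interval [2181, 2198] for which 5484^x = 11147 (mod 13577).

2194

Compute 5484^2181 mod 13577 = 5028, then multiply by 5484 repeatedly:
  5484^2181=5028  5484^2182=12242  5484^2183=10440  5484^2184=12328  5484^2185=6869
  5484^2186=6998  5484^2187=8430  5484^2188=435  5484^2189=9565  5484^2190=6509
  5484^2191=1423  5484^2192=10534  5484^2193=11898  5484^2194=11147
Found 11147 at exponent 2194.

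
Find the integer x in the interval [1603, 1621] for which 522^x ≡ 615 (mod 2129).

1618

Compute 522^1603 mod 2129 = 788, then multiply by 522 repeatedly:
  522^1603=788  522^1604=439  522^1605=1355  522^1606=482  522^1607=382
  522^1608=1407  522^1609=2078  522^1610=1055  522^1611=1428  522^1612=266
  522^1613=467  522^1614=1068  522^1615=1827  522^1616=2031  522^1617=2069
  522^1618=615
Found 615 at exponent 1618.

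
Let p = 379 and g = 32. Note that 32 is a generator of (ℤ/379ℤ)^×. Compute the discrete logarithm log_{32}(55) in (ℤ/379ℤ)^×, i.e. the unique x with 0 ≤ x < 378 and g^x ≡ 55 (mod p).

Baby-step giant-step with m = ceil(sqrt(378)) = 20.
Baby table (32^j mod 379 for j=0..19):
  0:1  1:32  2:266  3:174  4:262  5:46  6:335  7:108
  8:45  9:303  10:221  11:250  12:41  13:175  14:294  15:312
  16:130  17:370  18:91  19:259
Giant step factor: 32^(-20) ≡ 144 (mod 379).
Scan 55·144^i mod 379 for i = 0, 1, …:
  i=0: 55   i=1: 340   i=2: 69   i=3: 82
  i=4: 59   i=5: 158   i=6: 12   i=7: 212
  i=8: 208   i=9: 11     …   i=13: 315
  i=14: 259
Match at i=14, j=19: x = 14·20 + 19 = 299.

299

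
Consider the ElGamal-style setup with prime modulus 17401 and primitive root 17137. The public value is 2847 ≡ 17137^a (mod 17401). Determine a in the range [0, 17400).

Baby-step giant-step with m = ceil(sqrt(17400)) = 132.
Baby table (17137^j mod 17401 for j=0..131):
  0:1  1:17137  2:92  3:10514  4:8464  5:10233  6:13044  7:1782
  8:16780  9:7335  10:12472  11:13582  12:16359  13:14073  14:8542  15:7042
  16:2819  17:4027  18:15734  19:5063  20:3245  21:13370  22:2723  23:11970
  24:6902  25:4977  26:8548  27:5458  28:3371  29:14908  30:14315  31:14258
  32:11905  33:6661  34:16398  35:3777  36:12130  37:16865  38:2296  39:2891
  40:2420  41:4957  42:13828  43:3618  44:1903  45:2237  46:1066  47:14393
  48:11067  49:1680  50:8906  51:15352  52:1505  53:2903  54:16653  55:6061
  56:788  57:780  58:2892  59:2156  60:5049  61:6941  62:12082  63:12136
  64:15281  65:2848  66:13772  67:1001  68:14152  69:5087  70:14310  71:15578
  72:11445  73:6294  74:8880  75:4815  76:16514  77:7955  78:5401  79:1018
  80:9664  81:6651  82:1637  83:2857  84:11396  85:1829  86:4372  87:11659
  88:2001  89:11167  90:10082  91:705  92:5291  93:12657  94:16945  95:15978
  96:10251  97:8292  98:3438  99:14621  100:3078  101:5255  102:4760  103:13633
  104:2895  105:1364  106:5325  107:3681  108:2672  109:8033  110:2210  111:8194
  112:11909  113:5605  114:16766  115:11031  116:11184  117:5594  118:2269  119:10019
  120:17337  121:16896  122:11513  123:5743  124:15136  125:6326  126:432  127:7759
  128:4942  129:387  130:2238  131:802
Giant step factor: 17137^(-132) ≡ 6594 (mod 17401).
Scan 2847·6594^i mod 17401 for i = 0, 1, …:
  i=0: 2847   i=1: 14840   i=2: 9137   i=3: 7116
  i=4: 9808   i=5: 11836   i=6: 3099   i=7: 6032
  i=8: 13723   i=9: 4262     …   i=20: 2573
  i=21: 387
Match at i=21, j=129: a = 21·132 + 129 = 2901.

2901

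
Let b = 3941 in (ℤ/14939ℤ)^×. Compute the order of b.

14938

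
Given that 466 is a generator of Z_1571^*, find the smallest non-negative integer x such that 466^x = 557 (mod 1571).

50

Baby-step giant-step with m = ceil(sqrt(1570)) = 40.
Baby table (466^j mod 1571 for j=0..39):
  0:1  1:466  2:358  3:302  4:913  5:1288  6:86  7:801
  8:939  9:836  10:1539  11:798  12:1112  13:1333  14:633  15:1201
  16:390  17:1075  18:1372  19:1526  20:1024  21:1171  22:549  23:1332
  24:167  25:843  26:88  27:162  28:84  29:1440  30:223  31:232
  32:1284  33:1364  34:940  35:1302  36:326  37:1100  38:454  39:1050
Giant step factor: 466^(-40) ≡ 1193 (mod 1571).
Scan 557·1193^i mod 1571 for i = 0, 1, …:
  i=0: 557   i=1: 1539
Match at i=1, j=10: x = 1·40 + 10 = 50.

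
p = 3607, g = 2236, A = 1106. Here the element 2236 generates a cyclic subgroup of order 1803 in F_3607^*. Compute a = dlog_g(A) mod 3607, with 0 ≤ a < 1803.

Baby-step giant-step with m = ceil(sqrt(1803)) = 43.
Baby table (2236^j mod 3607 for j=0..42):
  0:1  1:2236  2:394  3:876  4:135  5:2479  6:2692  7:2836
  8:190  9:2821  10:2720  11:518  12:401  13:2100  14:2893  15:1397
  16:30  17:2154  18:999  19:1031  20:443  21:2230  22:1406  23:2119
  24:2093  25:1669  26:2246  27:1112  28:1209  29:1681  30:222  31:2233
  32:900  33:3301  34:1114  35:2074  36:2469  37:1974  38:2503  39:2251
  40:1471  41:3179  42:2454
Giant step factor: 2236^(-43) ≡ 949 (mod 3607).
Scan 1106·949^i mod 3607 for i = 0, 1, …:
  i=0: 1106   i=1: 3564   i=2: 2477   i=3: 2516
  i=4: 3457   i=5: 1930   i=6: 2821
Match at i=6, j=9: a = 6·43 + 9 = 267.

267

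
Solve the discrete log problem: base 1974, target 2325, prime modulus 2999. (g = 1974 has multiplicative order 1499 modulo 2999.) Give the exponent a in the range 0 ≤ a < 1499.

Baby-step giant-step with m = ceil(sqrt(1499)) = 39.
Baby table (1974^j mod 2999 for j=0..38):
  0:1  1:1974  2:975  3:2291  4:2941  5:2469  6:431  7:2077
  8:365  9:750  10:1993  11:2493  12:2822  13:1485  14:1367  15:2357
  16:1269  17:841  18:1687  19:1248  20:1373  21:2205  22:1121  23:2591
  24:1339  25:1067  26:960  27:2671  28:312  29:1093  30:1301  31:1030
  32:2897  33:2584  34:2516  35:240  36:2917  37:78  38:1023
Giant step factor: 1974^(-39) ≡ 491 (mod 2999).
Scan 2325·491^i mod 2999 for i = 0, 1, …:
  i=0: 2325   i=1: 1955   i=2: 225   i=3: 2511
  i=4: 312
Match at i=4, j=28: a = 4·39 + 28 = 184.

184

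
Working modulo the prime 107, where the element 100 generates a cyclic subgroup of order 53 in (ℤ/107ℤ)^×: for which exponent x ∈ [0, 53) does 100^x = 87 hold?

11

Successive powers of 100 modulo 107:
  100^0=1  100^1=100  100^2=49  100^3=85  100^4=47  100^5=99
  100^6=56  100^7=36  100^8=69  100^9=52  100^10=64  100^11=87
So 100^11 ≡ 87 (mod 107), giving x = 11.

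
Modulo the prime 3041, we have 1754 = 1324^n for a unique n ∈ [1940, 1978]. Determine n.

1962

Compute 1324^1940 mod 3041 = 2351, then multiply by 1324 repeatedly:
  1324^1940=2351  1324^1941=1781  1324^1942=1269  1324^1943=1524  1324^1944=1593
  1324^1945=1719  1324^1946=1288  1324^1947=2352  1324^1948=64  1324^1949=2629
  1324^1950=1892  1324^1951=2265  1324^1952=434  1324^1953=2908  1324^1954=286
  1324^1955=1580  1324^1956=2753  1324^1957=1854  1324^1958=609  1324^1959=451
  1324^1960=1088  1324^1961=2119  1324^1962=1754
Found 1754 at exponent 1962.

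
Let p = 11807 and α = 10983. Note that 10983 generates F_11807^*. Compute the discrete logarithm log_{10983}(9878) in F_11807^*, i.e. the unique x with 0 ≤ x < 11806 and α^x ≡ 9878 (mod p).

Baby-step giant-step with m = ceil(sqrt(11806)) = 109.
Baby table (10983^j mod 11807 for j=0..108):
  0:1  1:10983  2:5977  3:10278  4:8354  5:11592  6:55  7:1908
  8:9946  9:10361  10:10804  11:11789  12:3025  13:10484  14:3908  15:3119
  16:3870  17:10817  18:1077  19:9884  20:2414  21:6247  22:324  23:4585
  24:200  25:498  26:2893  27:1182  28:6013  29:4228  30:11000  31:3776
  32:5624  33:5975  34:119  35:8207  36:2843  37:6961  38:2338  39:9836
  40:6545  41:2719  42:2874  43:5031  44:10520  45:9665  46:5765  47:7861
  48:4579  49:5144  50:57  51:260  52:10093  53:7303  54:3898  55:11359
  56:3135  57:2493  58:186  59:227  60:1864  61:10781  62:7127  63:7238
  64:10230  65:678  66:8064  67:2605  68:2354  69:8459  70:7721  71:1869
  72:6661  73:1591  74:11400  75:4772  76:11410  77:8339  78:338  79:4856
  80:1229  81:2706  82:1779  83:9979  84:6783  85:7326  86:8560  87:7146
  88:3389  89:5723  90:7048  91:1492  92:10327  93:3399  94:9290  95:7783
  96:9816  97:11218  98:1249  99:9840  100:3249  101:3013  102:8565  103:3026
  104:9660  105:9885  106:1590  107:417  108:10602
Giant step factor: 10983^(-109) ≡ 6352 (mod 11807).
Scan 9878·6352^i mod 11807 for i = 0, 1, …:
  i=0: 9878   i=1: 2658   i=2: 11413   i=3: 396
  i=4: 501   i=5: 6269   i=6: 7484   i=7: 3386
  i=8: 7325   i=9: 8820     …   i=21: 2395
  i=22: 5624
Match at i=22, j=32: x = 22·109 + 32 = 2430.

2430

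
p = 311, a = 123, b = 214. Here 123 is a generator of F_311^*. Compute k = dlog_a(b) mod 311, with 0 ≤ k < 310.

Baby-step giant-step with m = ceil(sqrt(310)) = 18.
Baby table (123^j mod 311 for j=0..17):
  0:1  1:123  2:201  3:154  4:282  5:165  6:80  7:199
  8:219  9:191  10:168  11:138  12:180  13:59  14:104  15:41
  16:67  17:155
Giant step factor: 123^(-18) ≡ 268 (mod 311).
Scan 214·268^i mod 311 for i = 0, 1, …:
  i=0: 214   i=1: 128   i=2: 94   i=3: 1
Match at i=3, j=0: k = 3·18 + 0 = 54.

54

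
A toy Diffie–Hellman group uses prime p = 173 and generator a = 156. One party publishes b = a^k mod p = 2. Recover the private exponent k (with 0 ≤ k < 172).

Baby-step giant-step with m = ceil(sqrt(172)) = 14.
Baby table (156^j mod 173 for j=0..13):
  0:1  1:156  2:116  3:104  4:135  5:127  6:90  7:27
  8:60  9:18  10:40  11:12  12:142  13:8
Giant step factor: 156^(-14) ≡ 159 (mod 173).
Scan 2·159^i mod 173 for i = 0, 1, …:
  i=0: 2   i=1: 145   i=2: 46   i=3: 48
  i=4: 20   i=5: 66   i=6: 114   i=7: 134
  i=8: 27
Match at i=8, j=7: k = 8·14 + 7 = 119.

119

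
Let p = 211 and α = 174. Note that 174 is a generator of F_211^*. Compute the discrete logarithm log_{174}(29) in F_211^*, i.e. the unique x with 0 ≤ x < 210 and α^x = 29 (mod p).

143

Baby-step giant-step with m = ceil(sqrt(210)) = 15.
Baby table (174^j mod 211 for j=0..14):
  0:1  1:174  2:103  3:198  4:59  5:138  6:169  7:77
  8:105  9:124  10:54  11:112  12:76  13:142  14:21
Giant step factor: 174^(-15) ≡ 63 (mod 211).
Scan 29·63^i mod 211 for i = 0, 1, …:
  i=0: 29   i=1: 139   i=2: 106   i=3: 137
  i=4: 191   i=5: 6   i=6: 167   i=7: 182
  i=8: 72   i=9: 105
Match at i=9, j=8: x = 9·15 + 8 = 143.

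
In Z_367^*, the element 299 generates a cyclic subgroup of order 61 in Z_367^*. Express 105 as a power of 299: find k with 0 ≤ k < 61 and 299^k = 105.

Successive powers of 299 modulo 367:
  299^0=1  299^1=299  299^2=220  299^3=87  299^4=323  299^5=56
  299^6=229  299^7=209  299^8=101  299^9=105
So 299^9 ≡ 105 (mod 367), giving k = 9.

9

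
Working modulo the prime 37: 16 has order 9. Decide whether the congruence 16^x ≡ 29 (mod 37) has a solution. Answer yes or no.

no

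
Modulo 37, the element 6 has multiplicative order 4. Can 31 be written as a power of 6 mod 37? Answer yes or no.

⟨6⟩ has order 4; its elements mod 37 are {1, 6, 31, 36}.
31 is in this set.

yes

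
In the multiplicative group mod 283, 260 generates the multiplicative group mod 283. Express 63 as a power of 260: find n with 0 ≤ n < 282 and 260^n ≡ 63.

172

Baby-step giant-step with m = ceil(sqrt(282)) = 17.
Baby table (260^j mod 283 for j=0..16):
  0:1  1:260  2:246  3:2  4:237  5:209  6:4  7:191
  8:135  9:8  10:99  11:270  12:16  13:198  14:257  15:32
  16:113
Giant step factor: 260^(-17) ≡ 234 (mod 283).
Scan 63·234^i mod 283 for i = 0, 1, …:
  i=0: 63   i=1: 26   i=2: 141   i=3: 166
  i=4: 73   i=5: 102   i=6: 96   i=7: 107
  i=8: 134   i=9: 226   i=10: 246
Match at i=10, j=2: n = 10·17 + 2 = 172.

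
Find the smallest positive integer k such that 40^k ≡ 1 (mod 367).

122

The order of 40 must divide p − 1 = 366 = 2 · 3 · 61.
Divisors: 1, 2, 3, 6, 61, 122, 183, 366.
Check each in increasing order: 40^1 ≡ 40;  40^2 ≡ 132;  40^3 ≡ 142;  40^6 ≡ 346;  40^61 ≡ 366;  40^122 ≡ 1.
Smallest exponent giving 1 is 122.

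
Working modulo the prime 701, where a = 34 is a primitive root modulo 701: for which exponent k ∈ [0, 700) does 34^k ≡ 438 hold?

177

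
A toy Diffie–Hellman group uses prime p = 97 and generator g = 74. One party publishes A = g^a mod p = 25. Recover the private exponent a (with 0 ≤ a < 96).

10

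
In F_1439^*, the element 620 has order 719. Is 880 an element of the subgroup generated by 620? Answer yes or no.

no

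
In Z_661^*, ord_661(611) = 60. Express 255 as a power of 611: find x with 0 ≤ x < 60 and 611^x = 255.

18

Baby-step giant-step with m = ceil(sqrt(60)) = 8.
Baby table (611^j mod 661 for j=0..7):
  0:1  1:611  2:517  3:590  4:245  5:309  6:414  7:452
Giant step factor: 611^(-8) ≡ 320 (mod 661).
Scan 255·320^i mod 661 for i = 0, 1, …:
  i=0: 255   i=1: 297   i=2: 517
Match at i=2, j=2: x = 2·8 + 2 = 18.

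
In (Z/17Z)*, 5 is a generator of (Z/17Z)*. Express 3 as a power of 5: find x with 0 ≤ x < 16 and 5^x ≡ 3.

13

Successive powers of 5 modulo 17:
  5^0=1  5^1=5  5^2=8  5^3=6  5^4=13  5^5=14
  5^6=2  5^7=10  5^8=16  5^9=12  5^10=9  5^11=11
  5^12=4  5^13=3
So 5^13 ≡ 3 (mod 17), giving x = 13.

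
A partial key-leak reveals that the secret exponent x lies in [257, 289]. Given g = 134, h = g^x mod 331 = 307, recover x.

277

Compute 134^257 mod 331 = 208, then multiply by 134 repeatedly:
  134^257=208  134^258=68  134^259=175  134^260=280  134^261=117
  134^262=121  134^263=326  134^264=323  134^265=252  134^266=6
  134^267=142  134^268=161  134^269=59  134^270=293  134^271=204
  134^272=194  134^273=178  134^274=20  134^275=32  134^276=316
  134^277=307
Found 307 at exponent 277.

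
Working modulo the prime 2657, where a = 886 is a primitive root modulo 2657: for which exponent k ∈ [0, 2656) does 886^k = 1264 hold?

2234

Baby-step giant-step with m = ceil(sqrt(2656)) = 52.
Baby table (886^j mod 2657 for j=0..51):
  0:1  1:886  2:1181  3:2165  4:2493  5:831  6:277  7:978
  8:326  9:1880  10:2398  11:1685  12:2333  13:2549  14:2621  15:2645
  16:2653  17:1770  18:590  19:1968  20:656  21:1990  22:1549  23:1402
  24:1353  25:451  26:1036  27:1231  28:1296  29:432  30:144  31:48
  32:16  33:891  34:297  35:99  36:33  37:11  38:1775  39:2363
  40:2559  41:853  42:1170  43:390  44:130  45:929  46:2081  47:2465
  48:2593  49:1750  50:1469  51:2261
Giant step factor: 886^(-52) ≡ 2033 (mod 2657).
Scan 1264·2033^i mod 2657 for i = 0, 1, …:
  i=0: 1264   i=1: 393   i=2: 1869   i=3: 167
  i=4: 2072   i=5: 1031   i=6: 2307   i=7: 526
  i=8: 1244   i=9: 2245     …   i=41: 53
  i=42: 1469
Match at i=42, j=50: k = 42·52 + 50 = 2234.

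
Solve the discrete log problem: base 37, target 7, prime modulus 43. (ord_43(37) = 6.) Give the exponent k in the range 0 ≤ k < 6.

5

Successive powers of 37 modulo 43:
  37^0=1  37^1=37  37^2=36  37^3=42  37^4=6  37^5=7
So 37^5 ≡ 7 (mod 43), giving k = 5.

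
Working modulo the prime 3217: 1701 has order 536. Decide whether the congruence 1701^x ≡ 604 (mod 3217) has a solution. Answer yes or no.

no

604 ∈ ⟨1701⟩ iff 604^536 ≡ 1 (mod 3217), since |⟨1701⟩| = 536.
604^536 mod 3217 = 3013.
Since 3013 ≠ 1, 604 does not lie in the subgroup.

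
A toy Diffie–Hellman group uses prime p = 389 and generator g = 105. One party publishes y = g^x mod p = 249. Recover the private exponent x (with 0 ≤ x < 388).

Baby-step giant-step with m = ceil(sqrt(388)) = 20.
Baby table (105^j mod 389 for j=0..19):
  0:1  1:105  2:133  3:350  4:184  5:259  6:354  7:215
  8:13  9:198  10:173  11:271  12:58  13:255  14:323  15:72
  16:169  17:240  18:304  19:22
Giant step factor: 105^(-20) ≡ 81 (mod 389).
Scan 249·81^i mod 389 for i = 0, 1, …:
  i=0: 249   i=1: 330   i=2: 278   i=3: 345
  i=4: 326   i=5: 343   i=6: 164   i=7: 58
Match at i=7, j=12: x = 7·20 + 12 = 152.

152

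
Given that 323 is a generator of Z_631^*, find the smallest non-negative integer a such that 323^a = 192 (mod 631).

551

Baby-step giant-step with m = ceil(sqrt(630)) = 26.
Baby table (323^j mod 631 for j=0..25):
  0:1  1:323  2:214  3:343  4:364  5:206  6:283  7:545
  8:617  9:526  10:159  11:246  12:583  13:271  14:455  15:573
  16:196  17:208  18:298  19:342  20:41  21:623  22:571  23:181
  24:411  25:243
Giant step factor: 323^(-26) ≡ 358 (mod 631).
Scan 192·358^i mod 631 for i = 0, 1, …:
  i=0: 192   i=1: 588   i=2: 381   i=3: 102
  i=4: 549   i=5: 301   i=6: 488   i=7: 548
  i=8: 574   i=9: 417     …   i=20: 621
  i=21: 206
Match at i=21, j=5: a = 21·26 + 5 = 551.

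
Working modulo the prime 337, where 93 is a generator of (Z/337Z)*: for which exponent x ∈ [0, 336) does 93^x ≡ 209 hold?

280

Baby-step giant-step with m = ceil(sqrt(336)) = 19.
Baby table (93^j mod 337 for j=0..18):
  0:1  1:93  2:224  3:275  4:300  5:266  6:137  7:272
  8:21  9:268  10:323  11:46  12:234  13:194  14:181  15:320
  16:104  17:236  18:43
Giant step factor: 93^(-19) ≡ 322 (mod 337).
Scan 209·322^i mod 337 for i = 0, 1, …:
  i=0: 209   i=1: 235   i=2: 182   i=3: 303
  i=4: 173   i=5: 101   i=6: 170   i=7: 146
  i=8: 169   i=9: 161     …   i=13: 280
  i=14: 181
Match at i=14, j=14: x = 14·19 + 14 = 280.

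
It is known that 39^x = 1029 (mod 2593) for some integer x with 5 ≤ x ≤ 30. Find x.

29

Compute 39^5 mod 2593 = 764, then multiply by 39 repeatedly:
  39^5=764  39^6=1273  39^7=380  39^8=1855  39^9=2334
  39^10=271  39^11=197  39^12=2497  39^13=1442  39^14=1785
  39^15=2197  39^16=114  39^17=1853  39^18=2256  39^19=2415
  39^20=837  39^21=1527  39^22=2507  39^23=1832  39^24=1437
  39^25=1590  39^26=2371  39^27=1714  39^28=2021  39^29=1029
Found 1029 at exponent 29.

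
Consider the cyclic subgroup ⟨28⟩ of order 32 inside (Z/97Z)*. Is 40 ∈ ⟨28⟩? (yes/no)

no

40 ∈ ⟨28⟩ iff 40^32 ≡ 1 (mod 97), since |⟨28⟩| = 32.
40^32 mod 97 = 35.
Since 35 ≠ 1, 40 does not lie in the subgroup.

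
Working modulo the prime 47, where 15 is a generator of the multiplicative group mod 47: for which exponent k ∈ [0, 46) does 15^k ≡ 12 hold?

Baby-step giant-step with m = ceil(sqrt(46)) = 7.
Baby table (15^j mod 47 for j=0..6):
  0:1  1:15  2:37  3:38  4:6  5:43  6:34
Giant step factor: 15^(-7) ≡ 20 (mod 47).
Scan 12·20^i mod 47 for i = 0, 1, …:
  i=0: 12   i=1: 5   i=2: 6
Match at i=2, j=4: k = 2·7 + 4 = 18.

18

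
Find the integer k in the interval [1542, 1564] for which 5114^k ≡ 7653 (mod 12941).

1551

Compute 5114^1542 mod 12941 = 7277, then multiply by 5114 repeatedly:
  5114^1542=7277  5114^1543=9203  5114^1544=10666  5114^1545=12550  5114^1546=6281
  5114^1547=1472  5114^1548=9087  5114^1549=12728  5114^1550=10703  5114^1551=7653
Found 7653 at exponent 1551.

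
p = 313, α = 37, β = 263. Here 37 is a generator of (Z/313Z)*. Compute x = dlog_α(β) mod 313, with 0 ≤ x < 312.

Baby-step giant-step with m = ceil(sqrt(312)) = 18.
Baby table (37^j mod 313 for j=0..17):
  0:1  1:37  2:117  3:260  4:230  5:59  6:305  7:17
  8:3  9:111  10:38  11:154  12:64  13:177  14:289  15:51
  16:9  17:20
Giant step factor: 37^(-18) ≡ 162 (mod 313).
Scan 263·162^i mod 313 for i = 0, 1, …:
  i=0: 263   i=1: 38
Match at i=1, j=10: x = 1·18 + 10 = 28.

28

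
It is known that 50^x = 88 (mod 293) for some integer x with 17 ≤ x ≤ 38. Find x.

34

Compute 50^17 mod 293 = 214, then multiply by 50 repeatedly:
  50^17=214  50^18=152  50^19=275  50^20=272  50^21=122
  50^22=240  50^23=280  50^24=229  50^25=23  50^26=271
  50^27=72  50^28=84  50^29=98  50^30=212  50^31=52
  50^32=256  50^33=201  50^34=88
Found 88 at exponent 34.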